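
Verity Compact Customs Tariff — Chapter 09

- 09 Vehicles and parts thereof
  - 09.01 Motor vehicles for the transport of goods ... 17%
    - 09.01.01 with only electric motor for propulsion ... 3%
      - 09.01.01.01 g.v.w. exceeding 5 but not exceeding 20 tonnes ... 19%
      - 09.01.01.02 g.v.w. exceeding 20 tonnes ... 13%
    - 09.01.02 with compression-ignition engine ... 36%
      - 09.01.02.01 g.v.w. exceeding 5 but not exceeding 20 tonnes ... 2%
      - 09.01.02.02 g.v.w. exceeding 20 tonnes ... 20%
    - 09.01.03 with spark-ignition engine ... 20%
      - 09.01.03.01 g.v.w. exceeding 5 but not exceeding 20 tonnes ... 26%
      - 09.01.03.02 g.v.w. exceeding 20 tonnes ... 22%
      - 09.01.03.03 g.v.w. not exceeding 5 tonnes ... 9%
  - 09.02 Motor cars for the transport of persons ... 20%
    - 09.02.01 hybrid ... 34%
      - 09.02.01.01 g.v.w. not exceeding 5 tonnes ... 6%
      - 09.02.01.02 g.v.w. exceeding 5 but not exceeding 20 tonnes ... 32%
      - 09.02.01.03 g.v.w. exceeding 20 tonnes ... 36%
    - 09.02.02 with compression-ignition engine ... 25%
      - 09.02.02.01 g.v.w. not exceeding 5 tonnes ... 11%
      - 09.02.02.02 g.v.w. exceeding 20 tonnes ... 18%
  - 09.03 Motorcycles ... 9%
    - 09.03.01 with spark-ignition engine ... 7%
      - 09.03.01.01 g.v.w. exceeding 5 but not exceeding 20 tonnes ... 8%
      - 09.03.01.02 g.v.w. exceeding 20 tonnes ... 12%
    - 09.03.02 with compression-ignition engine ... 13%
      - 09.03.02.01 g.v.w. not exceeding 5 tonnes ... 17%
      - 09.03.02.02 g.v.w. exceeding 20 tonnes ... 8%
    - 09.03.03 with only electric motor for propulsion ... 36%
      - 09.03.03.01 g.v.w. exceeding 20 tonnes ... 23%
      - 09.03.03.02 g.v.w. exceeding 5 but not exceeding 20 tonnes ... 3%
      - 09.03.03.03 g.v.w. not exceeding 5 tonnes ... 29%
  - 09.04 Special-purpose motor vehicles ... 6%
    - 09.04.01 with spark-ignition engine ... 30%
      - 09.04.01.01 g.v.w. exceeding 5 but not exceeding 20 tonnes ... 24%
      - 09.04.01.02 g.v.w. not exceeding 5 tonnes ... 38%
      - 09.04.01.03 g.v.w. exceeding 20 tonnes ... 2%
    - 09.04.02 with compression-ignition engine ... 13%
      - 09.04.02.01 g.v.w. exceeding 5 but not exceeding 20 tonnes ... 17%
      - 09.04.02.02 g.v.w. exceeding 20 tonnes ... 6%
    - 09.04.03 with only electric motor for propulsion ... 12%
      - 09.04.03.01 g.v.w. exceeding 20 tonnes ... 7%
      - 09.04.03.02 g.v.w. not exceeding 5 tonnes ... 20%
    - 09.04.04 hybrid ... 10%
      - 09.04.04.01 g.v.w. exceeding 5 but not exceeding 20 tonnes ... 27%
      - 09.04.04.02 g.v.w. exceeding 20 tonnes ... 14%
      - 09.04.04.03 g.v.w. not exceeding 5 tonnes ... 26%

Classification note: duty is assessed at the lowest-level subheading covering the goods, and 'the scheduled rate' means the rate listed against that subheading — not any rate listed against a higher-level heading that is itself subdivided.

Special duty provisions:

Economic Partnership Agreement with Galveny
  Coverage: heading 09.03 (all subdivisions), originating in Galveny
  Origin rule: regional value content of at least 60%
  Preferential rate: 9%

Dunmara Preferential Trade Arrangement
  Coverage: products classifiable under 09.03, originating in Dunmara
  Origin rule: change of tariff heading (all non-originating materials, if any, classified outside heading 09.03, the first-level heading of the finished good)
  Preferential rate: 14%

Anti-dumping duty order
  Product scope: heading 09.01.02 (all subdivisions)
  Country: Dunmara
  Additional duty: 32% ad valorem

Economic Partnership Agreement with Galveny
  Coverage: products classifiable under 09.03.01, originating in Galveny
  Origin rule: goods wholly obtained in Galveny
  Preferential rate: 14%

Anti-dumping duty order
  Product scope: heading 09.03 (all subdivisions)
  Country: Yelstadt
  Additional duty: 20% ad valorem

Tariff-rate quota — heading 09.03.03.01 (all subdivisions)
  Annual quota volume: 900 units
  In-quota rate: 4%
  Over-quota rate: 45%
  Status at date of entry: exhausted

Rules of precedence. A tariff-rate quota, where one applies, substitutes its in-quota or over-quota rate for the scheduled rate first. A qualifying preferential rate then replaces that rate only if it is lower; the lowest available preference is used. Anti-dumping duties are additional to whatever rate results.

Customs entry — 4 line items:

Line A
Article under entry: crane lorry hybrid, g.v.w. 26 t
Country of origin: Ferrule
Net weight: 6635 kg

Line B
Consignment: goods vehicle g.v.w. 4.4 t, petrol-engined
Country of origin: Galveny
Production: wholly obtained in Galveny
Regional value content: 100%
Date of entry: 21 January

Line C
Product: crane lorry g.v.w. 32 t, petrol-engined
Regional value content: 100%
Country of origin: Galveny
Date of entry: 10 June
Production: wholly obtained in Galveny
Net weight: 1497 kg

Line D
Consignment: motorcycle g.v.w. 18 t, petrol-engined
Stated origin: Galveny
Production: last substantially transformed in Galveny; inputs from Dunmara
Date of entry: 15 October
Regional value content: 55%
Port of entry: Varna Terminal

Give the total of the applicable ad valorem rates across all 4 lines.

33%

Line A: crane lorry → 09.04; hybrid → 09.04.04; g.v.w. 26 t → 09.04.04.02. Scheduled 14%. No special measure applies. → 14%.
Line B: goods vehicle → 09.01; petrol-engined → 09.01.03; g.v.w. 4.4 t → 09.01.03.03. Scheduled 9%. Galveny agreement on 09.03: 09.01.03.03 not covered; Galveny agreement on 09.03.01: 09.01.03.03 not covered. → 9%.
Line C: crane lorry → 09.04; petrol-engined → 09.04.01; g.v.w. 32 t → 09.04.01.03. Scheduled 2%. Galveny agreement on 09.03: 09.04.01.03 not covered; Galveny agreement on 09.03.01: 09.04.01.03 not covered. → 2%.
Line D: motorcycle → 09.03; petrol-engined → 09.03.01; g.v.w. 18 t → 09.03.01.01. Scheduled 8%. Galveny agreement on 09.03: RVC < 60%; Galveny agreement on 09.03.01: not wholly obtained. → 8%.
Sum: 14% + 9% + 2% + 8% = 33%.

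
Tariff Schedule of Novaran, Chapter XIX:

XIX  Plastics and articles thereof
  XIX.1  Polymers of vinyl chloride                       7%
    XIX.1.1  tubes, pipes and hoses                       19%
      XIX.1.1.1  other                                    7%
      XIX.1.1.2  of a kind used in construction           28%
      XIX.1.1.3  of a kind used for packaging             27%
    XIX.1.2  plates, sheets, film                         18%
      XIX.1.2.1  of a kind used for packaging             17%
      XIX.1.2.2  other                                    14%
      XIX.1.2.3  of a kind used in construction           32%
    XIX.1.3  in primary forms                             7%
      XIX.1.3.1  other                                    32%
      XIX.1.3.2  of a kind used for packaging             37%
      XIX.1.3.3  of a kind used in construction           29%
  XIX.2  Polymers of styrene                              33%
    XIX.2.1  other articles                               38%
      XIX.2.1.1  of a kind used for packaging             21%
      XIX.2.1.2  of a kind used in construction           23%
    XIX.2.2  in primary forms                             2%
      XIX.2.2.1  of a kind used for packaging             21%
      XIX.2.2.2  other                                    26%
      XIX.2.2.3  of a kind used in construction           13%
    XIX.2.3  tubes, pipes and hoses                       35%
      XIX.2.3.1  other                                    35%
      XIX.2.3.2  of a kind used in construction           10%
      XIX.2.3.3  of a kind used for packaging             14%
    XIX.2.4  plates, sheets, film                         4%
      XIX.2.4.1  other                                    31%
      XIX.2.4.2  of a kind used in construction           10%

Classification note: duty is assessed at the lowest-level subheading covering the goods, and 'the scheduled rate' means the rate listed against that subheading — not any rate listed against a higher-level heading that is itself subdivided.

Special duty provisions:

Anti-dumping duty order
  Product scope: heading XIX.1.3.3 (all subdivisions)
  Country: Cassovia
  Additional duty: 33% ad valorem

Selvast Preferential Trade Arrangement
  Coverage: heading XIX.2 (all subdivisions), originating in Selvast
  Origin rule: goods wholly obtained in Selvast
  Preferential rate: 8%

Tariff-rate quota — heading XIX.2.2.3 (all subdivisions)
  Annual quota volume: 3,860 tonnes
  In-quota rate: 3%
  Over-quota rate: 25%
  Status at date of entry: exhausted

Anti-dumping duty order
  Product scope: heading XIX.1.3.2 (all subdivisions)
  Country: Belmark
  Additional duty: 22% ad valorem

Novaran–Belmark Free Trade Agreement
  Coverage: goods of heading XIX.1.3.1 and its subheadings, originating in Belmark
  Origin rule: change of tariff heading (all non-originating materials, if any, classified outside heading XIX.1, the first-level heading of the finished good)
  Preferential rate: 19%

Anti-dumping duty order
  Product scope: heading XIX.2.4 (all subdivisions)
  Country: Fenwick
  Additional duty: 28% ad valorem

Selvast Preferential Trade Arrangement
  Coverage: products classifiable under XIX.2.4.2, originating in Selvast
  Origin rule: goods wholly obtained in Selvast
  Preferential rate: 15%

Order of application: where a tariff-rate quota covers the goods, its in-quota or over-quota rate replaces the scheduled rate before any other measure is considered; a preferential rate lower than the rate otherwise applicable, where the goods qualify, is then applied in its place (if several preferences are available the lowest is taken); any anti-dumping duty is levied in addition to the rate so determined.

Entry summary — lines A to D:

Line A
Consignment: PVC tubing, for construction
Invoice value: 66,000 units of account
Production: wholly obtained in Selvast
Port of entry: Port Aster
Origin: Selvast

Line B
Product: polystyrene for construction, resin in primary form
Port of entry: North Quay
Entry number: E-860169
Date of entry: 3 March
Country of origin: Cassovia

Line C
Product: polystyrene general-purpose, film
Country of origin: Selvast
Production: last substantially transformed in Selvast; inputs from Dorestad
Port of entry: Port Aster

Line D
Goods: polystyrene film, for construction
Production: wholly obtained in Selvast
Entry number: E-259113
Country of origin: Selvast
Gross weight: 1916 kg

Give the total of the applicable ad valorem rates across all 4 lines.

92%

Line A: PVC → XIX.1; tubing → XIX.1.1; for construction → XIX.1.1.2. Scheduled 28%. Selvast agreement on XIX.2: XIX.1.1.2 not covered; Selvast agreement on XIX.2.4.2: XIX.1.1.2 not covered. → 28%.
Line B: polystyrene → XIX.2; resin in primary form → XIX.2.2; for construction → XIX.2.2.3. Scheduled 13%. quota on XIX.2.2.3 exhausted → over-quota 25%. → 25%.
Line C: polystyrene → XIX.2; film → XIX.2.4; general-purpose → XIX.2.4.1. Scheduled 31%. Selvast agreement on XIX.2: not wholly obtained; Selvast agreement on XIX.2.4.2: XIX.2.4.1 not covered. → 31%.
Line D: polystyrene → XIX.2; film → XIX.2.4; for construction → XIX.2.4.2. Scheduled 10%. Selvast agreement on XIX.2: wholly obtained → 8% available; Selvast agreement on XIX.2.4.2: wholly obtained → 15% available; preferential 8%. → 8%.
Sum: 28% + 25% + 31% + 8% = 92%.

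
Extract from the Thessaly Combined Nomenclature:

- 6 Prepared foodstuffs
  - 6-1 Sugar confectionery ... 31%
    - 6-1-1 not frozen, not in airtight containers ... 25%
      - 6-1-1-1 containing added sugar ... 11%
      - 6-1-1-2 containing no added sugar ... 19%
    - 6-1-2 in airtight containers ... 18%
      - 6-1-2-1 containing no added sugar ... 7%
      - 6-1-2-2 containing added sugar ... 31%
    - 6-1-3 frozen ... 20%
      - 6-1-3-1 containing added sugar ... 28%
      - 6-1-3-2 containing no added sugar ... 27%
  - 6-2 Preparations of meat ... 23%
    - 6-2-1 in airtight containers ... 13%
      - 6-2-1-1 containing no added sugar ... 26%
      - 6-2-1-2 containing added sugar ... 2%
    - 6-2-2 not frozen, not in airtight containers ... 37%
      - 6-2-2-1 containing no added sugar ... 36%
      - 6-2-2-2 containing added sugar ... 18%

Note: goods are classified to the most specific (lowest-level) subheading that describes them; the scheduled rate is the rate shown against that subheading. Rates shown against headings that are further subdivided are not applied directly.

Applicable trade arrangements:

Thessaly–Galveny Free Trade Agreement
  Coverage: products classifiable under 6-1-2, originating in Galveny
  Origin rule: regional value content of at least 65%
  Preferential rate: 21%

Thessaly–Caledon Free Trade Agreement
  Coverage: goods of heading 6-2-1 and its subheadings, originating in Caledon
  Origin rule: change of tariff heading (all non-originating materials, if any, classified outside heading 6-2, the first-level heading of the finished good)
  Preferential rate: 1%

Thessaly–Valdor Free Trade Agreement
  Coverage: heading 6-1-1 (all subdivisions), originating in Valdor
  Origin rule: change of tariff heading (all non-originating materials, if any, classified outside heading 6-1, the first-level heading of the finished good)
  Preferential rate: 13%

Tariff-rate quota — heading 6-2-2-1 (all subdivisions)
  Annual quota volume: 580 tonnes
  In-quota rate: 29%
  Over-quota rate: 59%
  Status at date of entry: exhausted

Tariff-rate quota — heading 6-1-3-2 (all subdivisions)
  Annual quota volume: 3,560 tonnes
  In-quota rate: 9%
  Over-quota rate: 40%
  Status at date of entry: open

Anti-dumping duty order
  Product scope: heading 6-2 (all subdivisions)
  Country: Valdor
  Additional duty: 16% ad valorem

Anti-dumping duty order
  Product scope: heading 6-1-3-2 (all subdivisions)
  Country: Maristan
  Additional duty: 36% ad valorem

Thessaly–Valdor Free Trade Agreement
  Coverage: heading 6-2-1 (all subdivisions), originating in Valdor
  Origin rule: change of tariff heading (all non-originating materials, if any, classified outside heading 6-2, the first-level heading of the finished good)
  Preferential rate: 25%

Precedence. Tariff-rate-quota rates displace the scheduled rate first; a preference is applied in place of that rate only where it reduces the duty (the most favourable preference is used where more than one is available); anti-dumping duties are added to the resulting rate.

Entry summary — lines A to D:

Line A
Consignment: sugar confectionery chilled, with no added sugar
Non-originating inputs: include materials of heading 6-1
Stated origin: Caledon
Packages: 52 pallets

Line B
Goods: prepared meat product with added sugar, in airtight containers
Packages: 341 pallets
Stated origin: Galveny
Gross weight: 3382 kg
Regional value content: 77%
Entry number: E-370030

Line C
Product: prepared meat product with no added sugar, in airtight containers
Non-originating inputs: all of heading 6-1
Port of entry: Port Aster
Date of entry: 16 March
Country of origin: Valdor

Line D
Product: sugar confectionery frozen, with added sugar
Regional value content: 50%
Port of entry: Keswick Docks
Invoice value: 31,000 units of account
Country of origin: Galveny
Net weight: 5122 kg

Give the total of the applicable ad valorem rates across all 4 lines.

90%

Line A: sugar confectionery → 6-1; chilled → 6-1-1; with no added sugar → 6-1-1-2. Scheduled 19%. Caledon agreement on 6-2-1: 6-1-1-2 not covered. → 19%.
Line B: prepared meat product → 6-2; in airtight containers → 6-2-1; with added sugar → 6-2-1-2. Scheduled 2%. Galveny agreement on 6-1-2: 6-2-1-2 not covered. → 2%.
Line C: prepared meat product → 6-2; in airtight containers → 6-2-1; with no added sugar → 6-2-1-1. Scheduled 26%. Valdor agreement on 6-1-1: 6-2-1-1 not covered; Valdor agreement on 6-2-1: CTH met → 25% available; preferential 25%; anti-dumping (Valdor, 6-2): +16%; total 25% + 16% = 41%. → 41%.
Line D: sugar confectionery → 6-1; frozen → 6-1-3; with added sugar → 6-1-3-1. Scheduled 28%. Galveny agreement on 6-1-2: 6-1-3-1 not covered. → 28%.
Sum: 19% + 2% + 41% + 28% = 90%.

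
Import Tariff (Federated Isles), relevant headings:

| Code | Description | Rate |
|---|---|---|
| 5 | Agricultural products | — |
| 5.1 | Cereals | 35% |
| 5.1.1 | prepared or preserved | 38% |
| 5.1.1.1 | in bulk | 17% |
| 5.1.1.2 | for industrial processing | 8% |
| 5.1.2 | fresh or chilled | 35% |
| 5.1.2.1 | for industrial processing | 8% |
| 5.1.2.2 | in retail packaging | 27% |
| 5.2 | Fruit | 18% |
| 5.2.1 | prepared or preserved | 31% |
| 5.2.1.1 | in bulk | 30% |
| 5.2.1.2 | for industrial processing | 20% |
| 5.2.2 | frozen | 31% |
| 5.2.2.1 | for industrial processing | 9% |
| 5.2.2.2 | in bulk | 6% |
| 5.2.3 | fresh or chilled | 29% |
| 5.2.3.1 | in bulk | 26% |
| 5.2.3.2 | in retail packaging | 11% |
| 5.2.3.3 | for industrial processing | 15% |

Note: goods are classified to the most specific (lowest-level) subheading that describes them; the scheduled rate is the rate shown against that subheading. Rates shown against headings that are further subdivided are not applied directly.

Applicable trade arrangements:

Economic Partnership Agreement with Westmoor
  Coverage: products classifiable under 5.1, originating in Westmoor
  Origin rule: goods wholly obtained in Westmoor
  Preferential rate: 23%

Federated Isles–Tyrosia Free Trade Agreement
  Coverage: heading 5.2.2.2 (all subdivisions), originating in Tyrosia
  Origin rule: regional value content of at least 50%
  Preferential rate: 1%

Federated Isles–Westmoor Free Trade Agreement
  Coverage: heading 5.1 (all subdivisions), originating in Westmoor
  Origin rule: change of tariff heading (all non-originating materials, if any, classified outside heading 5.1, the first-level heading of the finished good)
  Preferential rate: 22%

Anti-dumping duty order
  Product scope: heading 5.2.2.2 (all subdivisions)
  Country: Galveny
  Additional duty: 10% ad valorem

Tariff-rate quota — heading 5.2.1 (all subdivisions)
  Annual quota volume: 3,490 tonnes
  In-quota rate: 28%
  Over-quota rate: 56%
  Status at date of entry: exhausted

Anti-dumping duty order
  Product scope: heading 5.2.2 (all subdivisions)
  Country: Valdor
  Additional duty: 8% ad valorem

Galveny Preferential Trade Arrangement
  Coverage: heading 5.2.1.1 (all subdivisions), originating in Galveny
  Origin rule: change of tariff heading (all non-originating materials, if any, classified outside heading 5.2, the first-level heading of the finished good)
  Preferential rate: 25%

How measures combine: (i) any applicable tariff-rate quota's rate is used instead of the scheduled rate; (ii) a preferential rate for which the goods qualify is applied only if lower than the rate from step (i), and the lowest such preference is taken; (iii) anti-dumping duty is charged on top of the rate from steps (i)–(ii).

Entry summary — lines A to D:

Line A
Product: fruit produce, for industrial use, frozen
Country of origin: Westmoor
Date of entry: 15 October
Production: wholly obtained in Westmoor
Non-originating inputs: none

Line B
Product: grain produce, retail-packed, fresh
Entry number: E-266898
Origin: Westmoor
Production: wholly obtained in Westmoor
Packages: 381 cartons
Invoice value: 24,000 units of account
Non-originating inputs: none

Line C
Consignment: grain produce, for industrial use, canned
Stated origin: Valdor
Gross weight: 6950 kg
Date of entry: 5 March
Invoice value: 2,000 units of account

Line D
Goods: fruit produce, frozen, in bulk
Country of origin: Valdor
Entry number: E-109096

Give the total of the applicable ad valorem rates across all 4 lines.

Line A: fruit → 5.2; frozen → 5.2.2; for industrial use → 5.2.2.1. Scheduled 9%. Westmoor agreement on 5.1: 5.2.2.1 not covered; Westmoor agreement on 5.1: 5.2.2.1 not covered. → 9%.
Line B: grain → 5.1; fresh → 5.1.2; retail-packed → 5.1.2.2. Scheduled 27%. Westmoor agreement on 5.1: wholly obtained → 23% available; Westmoor agreement on 5.1: CTH met → 22% available; preferential 22%. → 22%.
Line C: grain → 5.1; canned → 5.1.1; for industrial use → 5.1.1.2. Scheduled 8%. No special measure applies. → 8%.
Line D: fruit → 5.2; frozen → 5.2.2; in bulk → 5.2.2.2. Scheduled 6%. anti-dumping (Valdor, 5.2.2): +8%; total 6% + 8% = 14%. → 14%.
Sum: 9% + 22% + 8% + 14% = 53%.

53%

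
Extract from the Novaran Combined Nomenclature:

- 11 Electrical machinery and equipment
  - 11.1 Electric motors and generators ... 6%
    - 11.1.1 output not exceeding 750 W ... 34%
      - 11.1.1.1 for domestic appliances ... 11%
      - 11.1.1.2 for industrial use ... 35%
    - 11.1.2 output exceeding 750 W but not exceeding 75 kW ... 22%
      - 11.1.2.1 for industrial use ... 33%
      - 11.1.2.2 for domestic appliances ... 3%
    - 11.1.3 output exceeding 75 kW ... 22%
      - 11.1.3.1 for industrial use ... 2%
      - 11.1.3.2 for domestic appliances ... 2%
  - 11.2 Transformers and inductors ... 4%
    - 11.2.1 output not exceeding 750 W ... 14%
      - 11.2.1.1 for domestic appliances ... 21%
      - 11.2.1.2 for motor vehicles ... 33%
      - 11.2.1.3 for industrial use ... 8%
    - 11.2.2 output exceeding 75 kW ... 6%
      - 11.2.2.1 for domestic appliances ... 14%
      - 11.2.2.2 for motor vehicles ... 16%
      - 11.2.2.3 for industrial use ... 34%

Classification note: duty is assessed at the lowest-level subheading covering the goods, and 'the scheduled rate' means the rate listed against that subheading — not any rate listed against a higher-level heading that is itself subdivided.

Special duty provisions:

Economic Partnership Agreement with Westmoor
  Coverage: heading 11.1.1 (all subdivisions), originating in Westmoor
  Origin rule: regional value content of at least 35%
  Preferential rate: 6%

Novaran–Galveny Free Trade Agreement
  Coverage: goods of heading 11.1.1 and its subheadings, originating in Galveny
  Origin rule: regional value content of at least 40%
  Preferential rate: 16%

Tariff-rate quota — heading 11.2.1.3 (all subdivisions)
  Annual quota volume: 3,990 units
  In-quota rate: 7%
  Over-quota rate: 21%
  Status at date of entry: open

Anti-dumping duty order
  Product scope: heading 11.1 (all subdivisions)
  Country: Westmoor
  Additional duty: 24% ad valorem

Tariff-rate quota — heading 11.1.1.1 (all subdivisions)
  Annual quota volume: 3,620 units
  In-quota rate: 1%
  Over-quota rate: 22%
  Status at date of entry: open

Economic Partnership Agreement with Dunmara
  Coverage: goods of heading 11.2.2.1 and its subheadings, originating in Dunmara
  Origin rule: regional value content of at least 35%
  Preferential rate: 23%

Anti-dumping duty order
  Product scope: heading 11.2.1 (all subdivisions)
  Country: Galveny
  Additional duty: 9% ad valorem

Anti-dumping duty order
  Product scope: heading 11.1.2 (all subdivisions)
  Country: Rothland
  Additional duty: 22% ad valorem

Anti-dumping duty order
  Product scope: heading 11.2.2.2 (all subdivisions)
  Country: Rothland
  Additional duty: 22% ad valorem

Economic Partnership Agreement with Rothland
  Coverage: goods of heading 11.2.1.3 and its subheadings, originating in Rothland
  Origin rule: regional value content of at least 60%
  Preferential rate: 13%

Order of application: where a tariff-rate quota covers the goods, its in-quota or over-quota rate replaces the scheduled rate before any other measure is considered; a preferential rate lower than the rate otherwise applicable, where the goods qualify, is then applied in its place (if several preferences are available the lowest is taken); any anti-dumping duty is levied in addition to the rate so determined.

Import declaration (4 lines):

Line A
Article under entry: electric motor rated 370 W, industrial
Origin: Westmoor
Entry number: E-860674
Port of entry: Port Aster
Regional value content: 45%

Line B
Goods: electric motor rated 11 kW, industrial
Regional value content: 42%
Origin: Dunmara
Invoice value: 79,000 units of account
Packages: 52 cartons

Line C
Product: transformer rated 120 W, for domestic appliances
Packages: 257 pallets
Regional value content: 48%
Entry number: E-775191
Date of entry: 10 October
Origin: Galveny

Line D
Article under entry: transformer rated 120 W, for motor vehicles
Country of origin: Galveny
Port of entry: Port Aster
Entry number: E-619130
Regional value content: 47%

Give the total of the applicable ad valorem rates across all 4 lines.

Line A: electric motor → 11.1; rated 370 W → 11.1.1; industrial → 11.1.1.2. Scheduled 35%. Westmoor agreement on 11.1.1: RVC ≥ 35% → 6% available; preferential 6%; anti-dumping (Westmoor, 11.1): +24%; total 6% + 24% = 30%. → 30%.
Line B: electric motor → 11.1; rated 11 kW → 11.1.2; industrial → 11.1.2.1. Scheduled 33%. Dunmara agreement on 11.2.2.1: 11.1.2.1 not covered. → 33%.
Line C: transformer → 11.2; rated 120 W → 11.2.1; for domestic appliances → 11.2.1.1. Scheduled 21%. Galveny agreement on 11.1.1: 11.2.1.1 not covered; anti-dumping (Galveny, 11.2.1): +9%; total 21% + 9% = 30%. → 30%.
Line D: transformer → 11.2; rated 120 W → 11.2.1; for motor vehicles → 11.2.1.2. Scheduled 33%. Galveny agreement on 11.1.1: 11.2.1.2 not covered; anti-dumping (Galveny, 11.2.1): +9%; total 33% + 9% = 42%. → 42%.
Sum: 30% + 33% + 30% + 42% = 135%.

135%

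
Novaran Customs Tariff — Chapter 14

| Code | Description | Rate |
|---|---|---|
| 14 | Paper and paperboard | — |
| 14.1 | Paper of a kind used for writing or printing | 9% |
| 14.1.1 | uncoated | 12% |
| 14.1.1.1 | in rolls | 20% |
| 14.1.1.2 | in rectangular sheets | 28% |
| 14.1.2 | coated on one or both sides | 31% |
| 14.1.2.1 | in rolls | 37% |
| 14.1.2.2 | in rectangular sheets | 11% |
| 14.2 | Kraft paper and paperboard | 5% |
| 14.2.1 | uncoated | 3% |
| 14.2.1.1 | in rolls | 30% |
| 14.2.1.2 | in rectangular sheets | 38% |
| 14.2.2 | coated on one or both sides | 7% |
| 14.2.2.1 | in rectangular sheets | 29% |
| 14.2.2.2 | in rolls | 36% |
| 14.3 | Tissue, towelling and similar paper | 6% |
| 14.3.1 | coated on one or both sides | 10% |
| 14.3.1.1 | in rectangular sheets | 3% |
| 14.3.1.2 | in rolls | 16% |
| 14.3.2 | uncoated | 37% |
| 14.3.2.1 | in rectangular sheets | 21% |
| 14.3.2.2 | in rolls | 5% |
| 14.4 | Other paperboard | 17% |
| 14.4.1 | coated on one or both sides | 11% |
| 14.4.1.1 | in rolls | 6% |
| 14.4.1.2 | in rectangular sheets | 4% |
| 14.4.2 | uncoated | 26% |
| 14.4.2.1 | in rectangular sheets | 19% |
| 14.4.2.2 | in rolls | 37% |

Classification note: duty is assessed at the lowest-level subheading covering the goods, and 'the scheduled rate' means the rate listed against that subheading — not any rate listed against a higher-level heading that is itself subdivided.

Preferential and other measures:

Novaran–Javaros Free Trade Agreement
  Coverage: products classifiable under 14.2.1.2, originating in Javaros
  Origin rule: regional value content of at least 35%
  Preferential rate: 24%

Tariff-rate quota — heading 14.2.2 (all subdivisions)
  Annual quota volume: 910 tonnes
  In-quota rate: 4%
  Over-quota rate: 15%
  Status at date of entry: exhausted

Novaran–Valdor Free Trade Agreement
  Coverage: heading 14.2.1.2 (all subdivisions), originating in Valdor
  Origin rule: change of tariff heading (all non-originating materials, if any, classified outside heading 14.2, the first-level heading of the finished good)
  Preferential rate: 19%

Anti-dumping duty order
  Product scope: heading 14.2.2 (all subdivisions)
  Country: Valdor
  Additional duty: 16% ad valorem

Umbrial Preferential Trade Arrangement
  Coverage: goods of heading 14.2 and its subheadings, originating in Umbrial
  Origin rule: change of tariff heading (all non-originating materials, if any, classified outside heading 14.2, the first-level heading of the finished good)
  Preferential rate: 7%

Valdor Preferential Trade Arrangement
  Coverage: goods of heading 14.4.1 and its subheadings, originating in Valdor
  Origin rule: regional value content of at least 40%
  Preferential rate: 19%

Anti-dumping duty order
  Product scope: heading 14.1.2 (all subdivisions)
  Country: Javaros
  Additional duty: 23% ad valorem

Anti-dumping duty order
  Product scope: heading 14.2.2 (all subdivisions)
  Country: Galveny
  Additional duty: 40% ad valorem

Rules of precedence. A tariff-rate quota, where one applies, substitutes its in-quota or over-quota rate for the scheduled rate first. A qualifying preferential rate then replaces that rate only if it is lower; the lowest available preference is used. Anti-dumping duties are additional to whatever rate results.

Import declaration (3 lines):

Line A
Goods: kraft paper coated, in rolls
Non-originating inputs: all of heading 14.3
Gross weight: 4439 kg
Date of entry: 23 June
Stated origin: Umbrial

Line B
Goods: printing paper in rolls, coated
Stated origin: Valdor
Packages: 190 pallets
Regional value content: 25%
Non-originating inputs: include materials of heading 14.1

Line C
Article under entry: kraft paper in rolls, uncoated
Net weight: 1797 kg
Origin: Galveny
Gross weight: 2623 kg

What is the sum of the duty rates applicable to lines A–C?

74%

Line A: kraft paper → 14.2; coated → 14.2.2; in rolls → 14.2.2.2. Scheduled 36%. quota on 14.2.2 exhausted → over-quota 15%; Umbrial agreement on 14.2: CTH met → 7% available; preferential 7%. → 7%.
Line B: printing paper → 14.1; coated → 14.1.2; in rolls → 14.1.2.1. Scheduled 37%. Valdor agreement on 14.2.1.2: 14.1.2.1 not covered; Valdor agreement on 14.4.1: 14.1.2.1 not covered. → 37%.
Line C: kraft paper → 14.2; uncoated → 14.2.1; in rolls → 14.2.1.1. Scheduled 30%. No special measure applies. → 30%.
Sum: 7% + 37% + 30% = 74%.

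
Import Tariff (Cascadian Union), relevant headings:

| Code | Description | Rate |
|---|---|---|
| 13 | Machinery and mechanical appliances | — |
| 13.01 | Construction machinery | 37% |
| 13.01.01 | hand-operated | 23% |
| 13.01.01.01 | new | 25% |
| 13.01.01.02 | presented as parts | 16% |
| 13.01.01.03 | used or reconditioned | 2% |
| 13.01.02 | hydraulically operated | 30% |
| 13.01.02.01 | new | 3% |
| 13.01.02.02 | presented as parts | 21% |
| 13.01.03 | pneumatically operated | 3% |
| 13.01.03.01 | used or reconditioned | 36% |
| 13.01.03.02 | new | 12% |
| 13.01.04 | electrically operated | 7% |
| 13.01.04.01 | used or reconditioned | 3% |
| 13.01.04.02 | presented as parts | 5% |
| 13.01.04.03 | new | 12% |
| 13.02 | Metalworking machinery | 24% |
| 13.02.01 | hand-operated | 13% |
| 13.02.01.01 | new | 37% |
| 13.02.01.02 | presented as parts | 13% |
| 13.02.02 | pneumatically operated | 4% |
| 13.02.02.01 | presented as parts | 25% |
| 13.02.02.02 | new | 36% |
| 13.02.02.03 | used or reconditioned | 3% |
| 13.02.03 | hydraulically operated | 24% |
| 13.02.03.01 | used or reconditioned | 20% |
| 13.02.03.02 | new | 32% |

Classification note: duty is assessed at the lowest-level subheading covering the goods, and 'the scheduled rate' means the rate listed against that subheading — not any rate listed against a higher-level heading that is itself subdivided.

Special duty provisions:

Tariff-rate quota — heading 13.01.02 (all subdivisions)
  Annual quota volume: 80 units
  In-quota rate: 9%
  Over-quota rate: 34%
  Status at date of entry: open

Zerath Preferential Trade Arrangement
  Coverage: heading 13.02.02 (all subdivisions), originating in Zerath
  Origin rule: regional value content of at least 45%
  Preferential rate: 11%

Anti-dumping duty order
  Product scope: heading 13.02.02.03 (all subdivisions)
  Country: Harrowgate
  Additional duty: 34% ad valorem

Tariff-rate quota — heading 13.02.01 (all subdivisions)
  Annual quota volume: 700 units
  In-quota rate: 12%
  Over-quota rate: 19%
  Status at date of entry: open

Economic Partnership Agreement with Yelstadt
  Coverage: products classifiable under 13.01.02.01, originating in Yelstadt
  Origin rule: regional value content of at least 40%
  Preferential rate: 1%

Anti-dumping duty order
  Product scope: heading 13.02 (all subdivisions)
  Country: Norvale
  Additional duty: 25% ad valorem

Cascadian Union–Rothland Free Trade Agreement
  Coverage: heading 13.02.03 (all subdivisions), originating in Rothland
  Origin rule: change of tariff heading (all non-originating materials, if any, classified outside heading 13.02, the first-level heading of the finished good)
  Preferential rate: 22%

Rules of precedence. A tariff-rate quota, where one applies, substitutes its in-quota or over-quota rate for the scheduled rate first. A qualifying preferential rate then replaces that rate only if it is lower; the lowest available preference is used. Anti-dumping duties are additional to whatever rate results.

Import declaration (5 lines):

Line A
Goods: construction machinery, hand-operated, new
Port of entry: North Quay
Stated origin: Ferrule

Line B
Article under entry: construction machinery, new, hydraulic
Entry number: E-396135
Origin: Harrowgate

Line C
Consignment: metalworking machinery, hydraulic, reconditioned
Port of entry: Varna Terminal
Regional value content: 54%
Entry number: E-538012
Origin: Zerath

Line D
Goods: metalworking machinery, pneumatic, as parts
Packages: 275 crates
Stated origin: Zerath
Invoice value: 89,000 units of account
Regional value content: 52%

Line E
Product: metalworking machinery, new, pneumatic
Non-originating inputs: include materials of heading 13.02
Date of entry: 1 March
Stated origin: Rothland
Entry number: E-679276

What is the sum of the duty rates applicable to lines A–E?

101%

Line A: construction → 13.01; hand-operated → 13.01.01; new → 13.01.01.01. Scheduled 25%. No special measure applies. → 25%.
Line B: construction → 13.01; hydraulic → 13.01.02; new → 13.01.02.01. Scheduled 3%. quota on 13.01.02 open → in-quota 9%. → 9%.
Line C: metalworking → 13.02; hydraulic → 13.02.03; reconditioned → 13.02.03.01. Scheduled 20%. Zerath agreement on 13.02.02: 13.02.03.01 not covered. → 20%.
Line D: metalworking → 13.02; pneumatic → 13.02.02; as parts → 13.02.02.01. Scheduled 25%. Zerath agreement on 13.02.02: RVC ≥ 45% → 11% available; preferential 11%. → 11%.
Line E: metalworking → 13.02; pneumatic → 13.02.02; new → 13.02.02.02. Scheduled 36%. Rothland agreement on 13.02.03: 13.02.02.02 not covered. → 36%.
Sum: 25% + 9% + 20% + 11% + 36% = 101%.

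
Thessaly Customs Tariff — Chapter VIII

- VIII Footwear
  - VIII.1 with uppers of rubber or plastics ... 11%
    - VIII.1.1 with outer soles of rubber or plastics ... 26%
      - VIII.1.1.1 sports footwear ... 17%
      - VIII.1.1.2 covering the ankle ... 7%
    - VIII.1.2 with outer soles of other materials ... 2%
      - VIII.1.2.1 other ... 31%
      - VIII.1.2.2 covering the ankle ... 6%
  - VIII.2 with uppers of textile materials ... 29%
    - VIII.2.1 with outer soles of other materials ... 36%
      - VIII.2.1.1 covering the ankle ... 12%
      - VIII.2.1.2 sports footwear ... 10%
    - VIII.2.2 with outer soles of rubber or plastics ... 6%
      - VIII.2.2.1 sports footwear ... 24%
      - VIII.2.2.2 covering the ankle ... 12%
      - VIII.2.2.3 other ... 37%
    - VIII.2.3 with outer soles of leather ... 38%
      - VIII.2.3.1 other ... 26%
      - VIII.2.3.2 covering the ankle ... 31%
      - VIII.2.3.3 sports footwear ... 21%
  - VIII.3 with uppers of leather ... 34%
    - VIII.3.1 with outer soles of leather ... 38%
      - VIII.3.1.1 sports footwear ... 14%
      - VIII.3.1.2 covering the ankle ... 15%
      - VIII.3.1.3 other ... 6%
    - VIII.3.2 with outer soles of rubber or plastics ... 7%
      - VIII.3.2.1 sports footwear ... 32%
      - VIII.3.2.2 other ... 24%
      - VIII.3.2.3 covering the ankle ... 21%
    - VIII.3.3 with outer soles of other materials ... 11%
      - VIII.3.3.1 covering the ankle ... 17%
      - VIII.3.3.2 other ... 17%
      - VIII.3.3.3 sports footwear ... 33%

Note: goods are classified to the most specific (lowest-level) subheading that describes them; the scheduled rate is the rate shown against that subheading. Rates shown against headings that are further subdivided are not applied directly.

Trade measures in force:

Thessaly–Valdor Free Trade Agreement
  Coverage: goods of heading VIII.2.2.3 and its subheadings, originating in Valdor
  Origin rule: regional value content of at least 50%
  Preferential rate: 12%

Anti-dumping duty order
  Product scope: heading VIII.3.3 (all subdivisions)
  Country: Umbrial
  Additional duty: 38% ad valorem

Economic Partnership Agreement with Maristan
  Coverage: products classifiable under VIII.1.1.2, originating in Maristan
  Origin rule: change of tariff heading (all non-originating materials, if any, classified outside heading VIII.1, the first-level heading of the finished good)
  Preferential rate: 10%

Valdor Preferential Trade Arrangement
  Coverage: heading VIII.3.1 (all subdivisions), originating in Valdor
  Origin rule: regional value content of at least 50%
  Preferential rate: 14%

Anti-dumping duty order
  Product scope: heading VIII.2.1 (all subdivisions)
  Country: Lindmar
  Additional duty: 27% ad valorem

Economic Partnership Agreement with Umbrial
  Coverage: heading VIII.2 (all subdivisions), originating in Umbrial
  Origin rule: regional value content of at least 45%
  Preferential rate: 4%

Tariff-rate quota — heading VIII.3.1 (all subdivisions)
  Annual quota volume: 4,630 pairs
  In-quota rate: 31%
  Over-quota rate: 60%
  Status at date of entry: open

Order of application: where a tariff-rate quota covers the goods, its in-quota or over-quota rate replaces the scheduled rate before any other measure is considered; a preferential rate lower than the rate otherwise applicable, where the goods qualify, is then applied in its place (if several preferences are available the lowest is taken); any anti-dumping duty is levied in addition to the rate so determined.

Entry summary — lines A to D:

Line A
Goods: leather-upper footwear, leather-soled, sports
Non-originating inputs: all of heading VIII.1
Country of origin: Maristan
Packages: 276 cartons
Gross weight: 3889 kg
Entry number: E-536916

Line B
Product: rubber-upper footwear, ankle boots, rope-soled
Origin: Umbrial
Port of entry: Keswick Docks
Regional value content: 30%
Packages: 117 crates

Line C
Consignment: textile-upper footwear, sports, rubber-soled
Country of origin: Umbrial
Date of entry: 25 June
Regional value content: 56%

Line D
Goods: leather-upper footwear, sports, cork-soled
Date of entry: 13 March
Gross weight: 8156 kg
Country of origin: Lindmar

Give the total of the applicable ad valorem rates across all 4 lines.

74%

Line A: leather-upper → VIII.3; leather-soled → VIII.3.1; sports → VIII.3.1.1. Scheduled 14%. quota on VIII.3.1 open → in-quota 31%; Maristan agreement on VIII.1.1.2: VIII.3.1.1 not covered. → 31%.
Line B: rubber-upper → VIII.1; rope-soled → VIII.1.2; ankle boots → VIII.1.2.2. Scheduled 6%. Umbrial agreement on VIII.2: VIII.1.2.2 not covered. → 6%.
Line C: textile-upper → VIII.2; rubber-soled → VIII.2.2; sports → VIII.2.2.1. Scheduled 24%. Umbrial agreement on VIII.2: RVC ≥ 45% → 4% available; preferential 4%. → 4%.
Line D: leather-upper → VIII.3; cork-soled → VIII.3.3; sports → VIII.3.3.3. Scheduled 33%. No special measure applies. → 33%.
Sum: 31% + 6% + 4% + 33% = 74%.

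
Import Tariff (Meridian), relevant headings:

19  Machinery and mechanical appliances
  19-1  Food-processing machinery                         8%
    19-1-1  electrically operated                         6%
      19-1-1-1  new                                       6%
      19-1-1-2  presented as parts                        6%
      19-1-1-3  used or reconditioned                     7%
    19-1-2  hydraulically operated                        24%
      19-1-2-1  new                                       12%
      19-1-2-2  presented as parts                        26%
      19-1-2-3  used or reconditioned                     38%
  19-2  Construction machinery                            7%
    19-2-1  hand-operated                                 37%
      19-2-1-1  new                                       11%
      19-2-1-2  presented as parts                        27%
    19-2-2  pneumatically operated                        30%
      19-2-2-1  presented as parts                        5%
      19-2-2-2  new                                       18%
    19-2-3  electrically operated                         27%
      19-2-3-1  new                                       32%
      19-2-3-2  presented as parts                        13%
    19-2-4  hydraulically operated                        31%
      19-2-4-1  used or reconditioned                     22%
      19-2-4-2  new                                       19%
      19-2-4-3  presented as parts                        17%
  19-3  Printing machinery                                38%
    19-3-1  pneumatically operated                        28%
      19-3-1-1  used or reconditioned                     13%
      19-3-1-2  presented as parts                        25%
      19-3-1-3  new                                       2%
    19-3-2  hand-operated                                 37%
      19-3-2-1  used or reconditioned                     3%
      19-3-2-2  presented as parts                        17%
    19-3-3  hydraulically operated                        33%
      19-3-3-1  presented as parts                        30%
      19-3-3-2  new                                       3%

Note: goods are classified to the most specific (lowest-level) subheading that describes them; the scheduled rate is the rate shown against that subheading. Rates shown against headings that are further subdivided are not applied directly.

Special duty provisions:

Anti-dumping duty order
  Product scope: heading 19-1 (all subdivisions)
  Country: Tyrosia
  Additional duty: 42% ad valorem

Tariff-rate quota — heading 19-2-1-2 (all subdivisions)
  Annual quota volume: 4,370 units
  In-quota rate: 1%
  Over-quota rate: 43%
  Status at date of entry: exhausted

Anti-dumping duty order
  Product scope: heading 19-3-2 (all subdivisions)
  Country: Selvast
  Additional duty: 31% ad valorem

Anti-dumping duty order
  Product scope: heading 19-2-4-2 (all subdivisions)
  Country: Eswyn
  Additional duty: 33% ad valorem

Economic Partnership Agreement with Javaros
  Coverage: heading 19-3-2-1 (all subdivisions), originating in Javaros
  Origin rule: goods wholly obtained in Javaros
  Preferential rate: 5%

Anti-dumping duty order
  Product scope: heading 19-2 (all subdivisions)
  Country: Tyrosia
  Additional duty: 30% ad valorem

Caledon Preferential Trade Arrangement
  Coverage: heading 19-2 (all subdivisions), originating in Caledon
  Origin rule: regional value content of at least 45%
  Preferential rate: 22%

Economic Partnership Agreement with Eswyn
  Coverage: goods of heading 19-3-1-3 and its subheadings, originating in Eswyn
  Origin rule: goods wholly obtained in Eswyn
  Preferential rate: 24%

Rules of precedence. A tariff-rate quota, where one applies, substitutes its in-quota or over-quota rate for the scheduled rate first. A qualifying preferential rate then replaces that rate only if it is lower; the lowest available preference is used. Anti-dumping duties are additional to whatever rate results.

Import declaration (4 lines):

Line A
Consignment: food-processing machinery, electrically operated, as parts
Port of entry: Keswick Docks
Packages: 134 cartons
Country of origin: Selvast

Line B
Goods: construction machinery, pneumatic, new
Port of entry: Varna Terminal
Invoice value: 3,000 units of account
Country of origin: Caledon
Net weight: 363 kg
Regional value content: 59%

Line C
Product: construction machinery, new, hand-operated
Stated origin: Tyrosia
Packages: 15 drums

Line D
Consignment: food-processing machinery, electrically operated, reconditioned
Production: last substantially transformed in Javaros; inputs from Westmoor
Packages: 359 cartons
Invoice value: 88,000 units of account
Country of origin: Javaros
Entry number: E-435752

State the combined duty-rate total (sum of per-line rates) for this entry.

Line A: food-processing → 19-1; electrically operated → 19-1-1; as parts → 19-1-1-2. Scheduled 6%. No special measure applies. → 6%.
Line B: construction → 19-2; pneumatic → 19-2-2; new → 19-2-2-2. Scheduled 18%. Caledon agreement on 19-2: RVC ≥ 45% → 22% available; preference 22% not lower than 18% → no reduction. → 18%.
Line C: construction → 19-2; hand-operated → 19-2-1; new → 19-2-1-1. Scheduled 11%. anti-dumping (Tyrosia, 19-2): +30%; total 11% + 30% = 41%. → 41%.
Line D: food-processing → 19-1; electrically operated → 19-1-1; reconditioned → 19-1-1-3. Scheduled 7%. Javaros agreement on 19-3-2-1: 19-1-1-3 not covered. → 7%.
Sum: 6% + 18% + 41% + 7% = 72%.

72%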